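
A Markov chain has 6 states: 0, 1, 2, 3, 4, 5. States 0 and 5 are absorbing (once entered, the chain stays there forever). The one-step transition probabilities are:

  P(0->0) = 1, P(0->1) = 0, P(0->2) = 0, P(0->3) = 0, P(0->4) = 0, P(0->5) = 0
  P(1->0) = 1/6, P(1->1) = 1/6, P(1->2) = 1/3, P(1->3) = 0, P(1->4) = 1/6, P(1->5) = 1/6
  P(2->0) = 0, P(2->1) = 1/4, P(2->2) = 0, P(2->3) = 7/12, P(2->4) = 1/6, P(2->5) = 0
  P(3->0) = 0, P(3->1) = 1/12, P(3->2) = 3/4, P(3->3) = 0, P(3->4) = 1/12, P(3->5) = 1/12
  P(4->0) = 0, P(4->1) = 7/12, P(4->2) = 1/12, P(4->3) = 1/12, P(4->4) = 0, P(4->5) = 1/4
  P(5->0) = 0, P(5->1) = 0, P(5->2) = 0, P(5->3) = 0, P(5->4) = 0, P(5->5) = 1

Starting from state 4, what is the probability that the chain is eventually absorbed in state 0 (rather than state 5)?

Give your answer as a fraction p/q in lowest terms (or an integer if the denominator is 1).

Let a_i = P(absorbed in 0 | start in state i).
Boundary conditions: a_0 = 1, a_5 = 0.
For each transient state i, a_i = sum_j P(i->j) * a_j:
  a_1 = 1/6*a_0 + 1/6*a_1 + 1/3*a_2 + 0*a_3 + 1/6*a_4 + 1/6*a_5
  a_2 = 0*a_0 + 1/4*a_1 + 0*a_2 + 7/12*a_3 + 1/6*a_4 + 0*a_5
  a_3 = 0*a_0 + 1/12*a_1 + 3/4*a_2 + 0*a_3 + 1/12*a_4 + 1/12*a_5
  a_4 = 0*a_0 + 7/12*a_1 + 1/12*a_2 + 1/12*a_3 + 0*a_4 + 1/4*a_5

Substituting a_0 = 1 and a_5 = 0, rearrange to (I - Q) a = r where r[i] = P(i -> 0):
  [5/6, -1/3, 0, -1/6] . (a_1, a_2, a_3, a_4) = 1/6
  [-1/4, 1, -7/12, -1/6] . (a_1, a_2, a_3, a_4) = 0
  [-1/12, -3/4, 1, -1/12] . (a_1, a_2, a_3, a_4) = 0
  [-7/12, -1/12, -1/12, 1] . (a_1, a_2, a_3, a_4) = 0

Solving yields:
  a_1 = 911/2442
  a_2 = 122/407
  a_3 = 679/2442
  a_4 = 59/222

Starting state is 4, so the absorption probability is a_4 = 59/222.

Answer: 59/222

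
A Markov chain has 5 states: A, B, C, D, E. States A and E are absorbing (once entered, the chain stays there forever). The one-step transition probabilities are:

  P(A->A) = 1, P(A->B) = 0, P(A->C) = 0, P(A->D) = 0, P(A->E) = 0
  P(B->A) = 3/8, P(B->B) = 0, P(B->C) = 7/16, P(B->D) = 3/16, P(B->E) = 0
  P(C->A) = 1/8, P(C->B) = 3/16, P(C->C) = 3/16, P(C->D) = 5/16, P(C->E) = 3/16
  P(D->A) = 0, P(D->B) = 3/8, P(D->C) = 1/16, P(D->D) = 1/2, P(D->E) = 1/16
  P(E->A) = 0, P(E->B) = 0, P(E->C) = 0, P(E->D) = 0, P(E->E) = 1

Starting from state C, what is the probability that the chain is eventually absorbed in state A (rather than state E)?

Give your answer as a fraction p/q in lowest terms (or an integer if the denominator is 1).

Let a_i = P(absorbed in A | start in state i).
Boundary conditions: a_A = 1, a_E = 0.
For each transient state i, a_i = sum_j P(i->j) * a_j:
  a_B = 3/8*a_A + 0*a_B + 7/16*a_C + 3/16*a_D + 0*a_E
  a_C = 1/8*a_A + 3/16*a_B + 3/16*a_C + 5/16*a_D + 3/16*a_E
  a_D = 0*a_A + 3/8*a_B + 1/16*a_C + 1/2*a_D + 1/16*a_E

Substituting a_A = 1 and a_E = 0, rearrange to (I - Q) a = r where r[i] = P(i -> A):
  [1, -7/16, -3/16] . (a_B, a_C, a_D) = 3/8
  [-3/16, 13/16, -5/16] . (a_B, a_C, a_D) = 1/8
  [-3/8, -1/16, 1/2] . (a_B, a_C, a_D) = 0

Solving yields:
  a_B = 712/963
  a_C = 544/963
  a_D = 602/963

Starting state is C, so the absorption probability is a_C = 544/963.

Answer: 544/963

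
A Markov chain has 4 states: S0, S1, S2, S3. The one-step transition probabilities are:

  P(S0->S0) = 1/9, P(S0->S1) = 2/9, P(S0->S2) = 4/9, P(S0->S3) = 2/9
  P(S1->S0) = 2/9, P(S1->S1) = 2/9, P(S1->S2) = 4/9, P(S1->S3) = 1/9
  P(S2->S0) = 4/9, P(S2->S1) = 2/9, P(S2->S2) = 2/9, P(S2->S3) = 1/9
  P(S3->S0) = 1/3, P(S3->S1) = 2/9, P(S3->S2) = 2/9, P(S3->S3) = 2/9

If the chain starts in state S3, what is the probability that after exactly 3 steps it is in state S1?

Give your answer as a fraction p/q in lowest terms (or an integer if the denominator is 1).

Answer: 2/9

Derivation:
Computing P^3 by repeated multiplication:
P^1 =
  S0: [1/9, 2/9, 4/9, 2/9]
  S1: [2/9, 2/9, 4/9, 1/9]
  S2: [4/9, 2/9, 2/9, 1/9]
  S3: [1/3, 2/9, 2/9, 2/9]
P^2 =
  S0: [1/3, 2/9, 8/27, 4/27]
  S1: [25/81, 2/9, 26/81, 4/27]
  S2: [19/81, 2/9, 10/27, 14/81]
  S3: [7/27, 2/9, 28/81, 14/81]
P^3 =
  S0: [65/243, 2/9, 28/81, 40/243]
  S1: [67/243, 2/9, 248/729, 118/729]
  S2: [217/729, 2/9, 236/729, 38/243]
  S3: [211/729, 2/9, 80/243, 116/729]

(P^3)[S3 -> S1] = 2/9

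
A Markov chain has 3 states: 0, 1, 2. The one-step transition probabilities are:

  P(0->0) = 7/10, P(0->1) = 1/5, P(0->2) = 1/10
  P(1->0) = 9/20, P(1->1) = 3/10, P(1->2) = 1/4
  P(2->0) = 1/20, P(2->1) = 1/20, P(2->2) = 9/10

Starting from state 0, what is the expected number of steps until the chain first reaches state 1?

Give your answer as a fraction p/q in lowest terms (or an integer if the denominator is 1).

Answer: 8

Derivation:
Let h_i = expected steps to first reach 1 from state i.
Boundary: h_1 = 0.
First-step equations for the other states:
  h_0 = 1 + 7/10*h_0 + 1/5*h_1 + 1/10*h_2
  h_2 = 1 + 1/20*h_0 + 1/20*h_1 + 9/10*h_2

Substituting h_1 = 0 and rearranging gives the linear system (I - Q) h = 1:
  [3/10, -1/10] . (h_0, h_2) = 1
  [-1/20, 1/10] . (h_0, h_2) = 1

Solving yields:
  h_0 = 8
  h_2 = 14

Starting state is 0, so the expected hitting time is h_0 = 8.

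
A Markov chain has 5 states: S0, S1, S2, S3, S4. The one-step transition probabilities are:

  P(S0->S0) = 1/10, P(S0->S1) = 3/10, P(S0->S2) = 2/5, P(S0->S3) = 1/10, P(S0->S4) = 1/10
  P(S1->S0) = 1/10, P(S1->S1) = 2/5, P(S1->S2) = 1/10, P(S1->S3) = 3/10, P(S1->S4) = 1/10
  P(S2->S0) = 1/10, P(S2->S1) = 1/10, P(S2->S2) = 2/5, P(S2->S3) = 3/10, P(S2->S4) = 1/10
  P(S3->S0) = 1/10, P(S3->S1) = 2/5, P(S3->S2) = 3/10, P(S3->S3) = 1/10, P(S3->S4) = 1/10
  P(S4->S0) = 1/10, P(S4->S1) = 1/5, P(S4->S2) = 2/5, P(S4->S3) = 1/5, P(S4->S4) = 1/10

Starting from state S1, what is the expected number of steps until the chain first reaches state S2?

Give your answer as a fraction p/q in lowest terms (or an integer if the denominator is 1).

Let h_i = expected steps to first reach S2 from state i.
Boundary: h_S2 = 0.
First-step equations for the other states:
  h_S0 = 1 + 1/10*h_S0 + 3/10*h_S1 + 2/5*h_S2 + 1/10*h_S3 + 1/10*h_S4
  h_S1 = 1 + 1/10*h_S0 + 2/5*h_S1 + 1/10*h_S2 + 3/10*h_S3 + 1/10*h_S4
  h_S3 = 1 + 1/10*h_S0 + 2/5*h_S1 + 3/10*h_S2 + 1/10*h_S3 + 1/10*h_S4
  h_S4 = 1 + 1/10*h_S0 + 1/5*h_S1 + 2/5*h_S2 + 1/5*h_S3 + 1/10*h_S4

Substituting h_S2 = 0 and rearranging gives the linear system (I - Q) h = 1:
  [9/10, -3/10, -1/10, -1/10] . (h_S0, h_S1, h_S3, h_S4) = 1
  [-1/10, 3/5, -3/10, -1/10] . (h_S0, h_S1, h_S3, h_S4) = 1
  [-1/10, -2/5, 9/10, -1/10] . (h_S0, h_S1, h_S3, h_S4) = 1
  [-1/10, -1/5, -1/5, 9/10] . (h_S0, h_S1, h_S3, h_S4) = 1

Solving yields:
  h_S0 = 440/123
  h_S1 = 200/41
  h_S3 = 500/123
  h_S4 = 430/123

Starting state is S1, so the expected hitting time is h_S1 = 200/41.

Answer: 200/41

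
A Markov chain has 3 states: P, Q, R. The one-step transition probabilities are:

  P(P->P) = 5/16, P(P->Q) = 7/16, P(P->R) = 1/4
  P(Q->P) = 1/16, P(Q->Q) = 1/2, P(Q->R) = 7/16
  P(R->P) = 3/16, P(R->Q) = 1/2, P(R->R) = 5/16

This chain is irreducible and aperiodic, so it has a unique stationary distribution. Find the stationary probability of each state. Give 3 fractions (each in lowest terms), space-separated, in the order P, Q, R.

Answer: 16/111 109/222 27/74

Derivation:
The stationary distribution satisfies pi = pi * P, i.e.:
  pi_P = 5/16*pi_P + 1/16*pi_Q + 3/16*pi_R
  pi_Q = 7/16*pi_P + 1/2*pi_Q + 1/2*pi_R
  pi_R = 1/4*pi_P + 7/16*pi_Q + 5/16*pi_R
with normalization: pi_P + pi_Q + pi_R = 1.

Using the first 2 balance equations plus normalization, the linear system A*pi = b is:
  [-11/16, 1/16, 3/16] . pi = 0
  [7/16, -1/2, 1/2] . pi = 0
  [1, 1, 1] . pi = 1

Solving yields:
  pi_P = 16/111
  pi_Q = 109/222
  pi_R = 27/74

Verification (pi * P):
  16/111*5/16 + 109/222*1/16 + 27/74*3/16 = 16/111 = pi_P  (ok)
  16/111*7/16 + 109/222*1/2 + 27/74*1/2 = 109/222 = pi_Q  (ok)
  16/111*1/4 + 109/222*7/16 + 27/74*5/16 = 27/74 = pi_R  (ok)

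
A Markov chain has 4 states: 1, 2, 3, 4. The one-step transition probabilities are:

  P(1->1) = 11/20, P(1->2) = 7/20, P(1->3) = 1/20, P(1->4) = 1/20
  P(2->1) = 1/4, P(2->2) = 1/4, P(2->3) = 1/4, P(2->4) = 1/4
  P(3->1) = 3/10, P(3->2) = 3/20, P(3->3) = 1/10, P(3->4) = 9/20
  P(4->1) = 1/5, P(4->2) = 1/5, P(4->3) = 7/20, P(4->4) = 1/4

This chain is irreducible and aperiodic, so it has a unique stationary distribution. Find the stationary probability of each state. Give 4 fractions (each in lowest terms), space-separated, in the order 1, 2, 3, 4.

The stationary distribution satisfies pi = pi * P, i.e.:
  pi_1 = 11/20*pi_1 + 1/4*pi_2 + 3/10*pi_3 + 1/5*pi_4
  pi_2 = 7/20*pi_1 + 1/4*pi_2 + 3/20*pi_3 + 1/5*pi_4
  pi_3 = 1/20*pi_1 + 1/4*pi_2 + 1/10*pi_3 + 7/20*pi_4
  pi_4 = 1/20*pi_1 + 1/4*pi_2 + 9/20*pi_3 + 1/4*pi_4
with normalization: pi_1 + pi_2 + pi_3 + pi_4 = 1.

Using the first 3 balance equations plus normalization, the linear system A*pi = b is:
  [-9/20, 1/4, 3/10, 1/5] . pi = 0
  [7/20, -3/4, 3/20, 1/5] . pi = 0
  [1/20, 1/4, -9/10, 7/20] . pi = 0
  [1, 1, 1, 1] . pi = 1

Solving yields:
  pi_1 = 2235/6308
  pi_2 = 1623/6308
  pi_3 = 275/1577
  pi_4 = 675/3154

Verification (pi * P):
  2235/6308*11/20 + 1623/6308*1/4 + 275/1577*3/10 + 675/3154*1/5 = 2235/6308 = pi_1  (ok)
  2235/6308*7/20 + 1623/6308*1/4 + 275/1577*3/20 + 675/3154*1/5 = 1623/6308 = pi_2  (ok)
  2235/6308*1/20 + 1623/6308*1/4 + 275/1577*1/10 + 675/3154*7/20 = 275/1577 = pi_3  (ok)
  2235/6308*1/20 + 1623/6308*1/4 + 275/1577*9/20 + 675/3154*1/4 = 675/3154 = pi_4  (ok)

Answer: 2235/6308 1623/6308 275/1577 675/3154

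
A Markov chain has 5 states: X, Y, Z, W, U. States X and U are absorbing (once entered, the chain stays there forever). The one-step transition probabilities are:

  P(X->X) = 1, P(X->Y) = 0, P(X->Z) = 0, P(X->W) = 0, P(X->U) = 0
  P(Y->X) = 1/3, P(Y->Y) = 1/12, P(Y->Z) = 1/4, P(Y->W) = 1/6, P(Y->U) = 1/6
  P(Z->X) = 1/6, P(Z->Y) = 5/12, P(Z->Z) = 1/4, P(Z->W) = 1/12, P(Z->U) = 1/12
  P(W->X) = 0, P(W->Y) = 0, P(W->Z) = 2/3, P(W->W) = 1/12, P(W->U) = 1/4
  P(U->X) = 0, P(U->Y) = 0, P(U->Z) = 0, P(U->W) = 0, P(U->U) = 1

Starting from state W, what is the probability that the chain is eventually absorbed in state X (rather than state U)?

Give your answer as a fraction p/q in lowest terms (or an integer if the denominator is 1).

Let a_i = P(absorbed in X | start in state i).
Boundary conditions: a_X = 1, a_U = 0.
For each transient state i, a_i = sum_j P(i->j) * a_j:
  a_Y = 1/3*a_X + 1/12*a_Y + 1/4*a_Z + 1/6*a_W + 1/6*a_U
  a_Z = 1/6*a_X + 5/12*a_Y + 1/4*a_Z + 1/12*a_W + 1/12*a_U
  a_W = 0*a_X + 0*a_Y + 2/3*a_Z + 1/12*a_W + 1/4*a_U

Substituting a_X = 1 and a_U = 0, rearrange to (I - Q) a = r where r[i] = P(i -> X):
  [11/12, -1/4, -1/6] . (a_Y, a_Z, a_W) = 1/3
  [-5/12, 3/4, -1/12] . (a_Y, a_Z, a_W) = 1/6
  [0, -2/3, 11/12] . (a_Y, a_Z, a_W) = 0

Solving yields:
  a_Y = 11/18
  a_Z = 11/18
  a_W = 4/9

Starting state is W, so the absorption probability is a_W = 4/9.

Answer: 4/9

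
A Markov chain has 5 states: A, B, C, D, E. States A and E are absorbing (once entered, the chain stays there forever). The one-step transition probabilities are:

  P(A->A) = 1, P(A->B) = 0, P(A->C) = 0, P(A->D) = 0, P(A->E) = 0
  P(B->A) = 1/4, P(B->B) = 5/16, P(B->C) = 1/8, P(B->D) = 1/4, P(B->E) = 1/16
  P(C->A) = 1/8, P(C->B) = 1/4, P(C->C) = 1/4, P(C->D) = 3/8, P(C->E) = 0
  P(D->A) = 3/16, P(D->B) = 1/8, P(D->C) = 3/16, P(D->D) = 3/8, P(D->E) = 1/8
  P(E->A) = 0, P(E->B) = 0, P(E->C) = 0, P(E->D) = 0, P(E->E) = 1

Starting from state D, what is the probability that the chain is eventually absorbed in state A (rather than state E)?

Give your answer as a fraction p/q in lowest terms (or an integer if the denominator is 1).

Answer: 295/437

Derivation:
Let a_i = P(absorbed in A | start in state i).
Boundary conditions: a_A = 1, a_E = 0.
For each transient state i, a_i = sum_j P(i->j) * a_j:
  a_B = 1/4*a_A + 5/16*a_B + 1/8*a_C + 1/4*a_D + 1/16*a_E
  a_C = 1/8*a_A + 1/4*a_B + 1/4*a_C + 3/8*a_D + 0*a_E
  a_D = 3/16*a_A + 1/8*a_B + 3/16*a_C + 3/8*a_D + 1/8*a_E

Substituting a_A = 1 and a_E = 0, rearrange to (I - Q) a = r where r[i] = P(i -> A):
  [11/16, -1/8, -1/4] . (a_B, a_C, a_D) = 1/4
  [-1/4, 3/4, -3/8] . (a_B, a_C, a_D) = 1/8
  [-1/8, -3/16, 5/8] . (a_B, a_C, a_D) = 3/16

Solving yields:
  a_B = 326/437
  a_C = 329/437
  a_D = 295/437

Starting state is D, so the absorption probability is a_D = 295/437.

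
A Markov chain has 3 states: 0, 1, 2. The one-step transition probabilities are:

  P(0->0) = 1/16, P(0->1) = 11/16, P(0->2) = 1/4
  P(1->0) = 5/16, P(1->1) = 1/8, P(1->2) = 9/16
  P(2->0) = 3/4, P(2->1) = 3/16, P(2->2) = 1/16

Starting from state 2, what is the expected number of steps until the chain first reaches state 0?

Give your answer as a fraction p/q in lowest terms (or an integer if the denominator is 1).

Let h_i = expected steps to first reach 0 from state i.
Boundary: h_0 = 0.
First-step equations for the other states:
  h_1 = 1 + 5/16*h_0 + 1/8*h_1 + 9/16*h_2
  h_2 = 1 + 3/4*h_0 + 3/16*h_1 + 1/16*h_2

Substituting h_0 = 0 and rearranging gives the linear system (I - Q) h = 1:
  [7/8, -9/16] . (h_1, h_2) = 1
  [-3/16, 15/16] . (h_1, h_2) = 1

Solving yields:
  h_1 = 128/61
  h_2 = 272/183

Starting state is 2, so the expected hitting time is h_2 = 272/183.

Answer: 272/183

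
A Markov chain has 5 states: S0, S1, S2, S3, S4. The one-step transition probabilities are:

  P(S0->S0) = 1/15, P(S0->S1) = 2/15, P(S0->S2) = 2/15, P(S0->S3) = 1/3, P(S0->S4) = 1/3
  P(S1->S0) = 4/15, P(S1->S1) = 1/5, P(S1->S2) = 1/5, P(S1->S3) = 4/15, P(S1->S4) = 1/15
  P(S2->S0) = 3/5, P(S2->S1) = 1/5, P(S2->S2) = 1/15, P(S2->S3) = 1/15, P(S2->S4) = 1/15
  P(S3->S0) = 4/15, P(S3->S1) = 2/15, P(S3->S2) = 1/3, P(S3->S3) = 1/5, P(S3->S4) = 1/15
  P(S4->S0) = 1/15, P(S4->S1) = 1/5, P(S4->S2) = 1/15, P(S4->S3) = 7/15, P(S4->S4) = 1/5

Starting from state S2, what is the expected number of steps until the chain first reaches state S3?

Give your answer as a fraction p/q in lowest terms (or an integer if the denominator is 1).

Answer: 18375/4558

Derivation:
Let h_i = expected steps to first reach S3 from state i.
Boundary: h_S3 = 0.
First-step equations for the other states:
  h_S0 = 1 + 1/15*h_S0 + 2/15*h_S1 + 2/15*h_S2 + 1/3*h_S3 + 1/3*h_S4
  h_S1 = 1 + 4/15*h_S0 + 1/5*h_S1 + 1/5*h_S2 + 4/15*h_S3 + 1/15*h_S4
  h_S2 = 1 + 3/5*h_S0 + 1/5*h_S1 + 1/15*h_S2 + 1/15*h_S3 + 1/15*h_S4
  h_S4 = 1 + 1/15*h_S0 + 1/5*h_S1 + 1/15*h_S2 + 7/15*h_S3 + 1/5*h_S4

Substituting h_S3 = 0 and rearranging gives the linear system (I - Q) h = 1:
  [14/15, -2/15, -2/15, -1/3] . (h_S0, h_S1, h_S2, h_S4) = 1
  [-4/15, 4/5, -1/5, -1/15] . (h_S0, h_S1, h_S2, h_S4) = 1
  [-3/5, -1/5, 14/15, -1/15] . (h_S0, h_S1, h_S2, h_S4) = 1
  [-1/15, -1/5, -1/15, 4/5] . (h_S0, h_S1, h_S2, h_S4) = 1

Solving yields:
  h_S0 = 56985/18232
  h_S1 = 64305/18232
  h_S2 = 18375/4558
  h_S4 = 12435/4558

Starting state is S2, so the expected hitting time is h_S2 = 18375/4558.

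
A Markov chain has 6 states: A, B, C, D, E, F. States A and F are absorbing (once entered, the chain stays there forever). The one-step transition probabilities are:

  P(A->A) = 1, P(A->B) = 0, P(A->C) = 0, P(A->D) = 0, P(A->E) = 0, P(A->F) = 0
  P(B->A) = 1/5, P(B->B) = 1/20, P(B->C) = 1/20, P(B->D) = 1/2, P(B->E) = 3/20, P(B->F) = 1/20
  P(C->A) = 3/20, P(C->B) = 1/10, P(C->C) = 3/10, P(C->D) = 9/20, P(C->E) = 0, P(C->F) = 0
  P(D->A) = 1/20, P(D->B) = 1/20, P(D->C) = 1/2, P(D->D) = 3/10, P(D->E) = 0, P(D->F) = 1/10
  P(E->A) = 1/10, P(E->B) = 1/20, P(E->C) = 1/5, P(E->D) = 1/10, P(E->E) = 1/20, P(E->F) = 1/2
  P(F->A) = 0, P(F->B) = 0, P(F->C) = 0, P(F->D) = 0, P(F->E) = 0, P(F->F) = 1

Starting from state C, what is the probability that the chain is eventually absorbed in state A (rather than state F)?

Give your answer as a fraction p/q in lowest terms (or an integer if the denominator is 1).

Let a_i = P(absorbed in A | start in state i).
Boundary conditions: a_A = 1, a_F = 0.
For each transient state i, a_i = sum_j P(i->j) * a_j:
  a_B = 1/5*a_A + 1/20*a_B + 1/20*a_C + 1/2*a_D + 3/20*a_E + 1/20*a_F
  a_C = 3/20*a_A + 1/10*a_B + 3/10*a_C + 9/20*a_D + 0*a_E + 0*a_F
  a_D = 1/20*a_A + 1/20*a_B + 1/2*a_C + 3/10*a_D + 0*a_E + 1/10*a_F
  a_E = 1/10*a_A + 1/20*a_B + 1/5*a_C + 1/10*a_D + 1/20*a_E + 1/2*a_F

Substituting a_A = 1 and a_F = 0, rearrange to (I - Q) a = r where r[i] = P(i -> A):
  [19/20, -1/20, -1/2, -3/20] . (a_B, a_C, a_D, a_E) = 1/5
  [-1/10, 7/10, -9/20, 0] . (a_B, a_C, a_D, a_E) = 3/20
  [-1/20, -1/2, 7/10, 0] . (a_B, a_C, a_D, a_E) = 1/20
  [-1/20, -1/5, -1/10, 19/20] . (a_B, a_C, a_D, a_E) = 1/10

Solving yields:
  a_B = 18897/30137
  a_C = 21096/30137
  a_D = 18571/30137
  a_E = 10563/30137

Starting state is C, so the absorption probability is a_C = 21096/30137.

Answer: 21096/30137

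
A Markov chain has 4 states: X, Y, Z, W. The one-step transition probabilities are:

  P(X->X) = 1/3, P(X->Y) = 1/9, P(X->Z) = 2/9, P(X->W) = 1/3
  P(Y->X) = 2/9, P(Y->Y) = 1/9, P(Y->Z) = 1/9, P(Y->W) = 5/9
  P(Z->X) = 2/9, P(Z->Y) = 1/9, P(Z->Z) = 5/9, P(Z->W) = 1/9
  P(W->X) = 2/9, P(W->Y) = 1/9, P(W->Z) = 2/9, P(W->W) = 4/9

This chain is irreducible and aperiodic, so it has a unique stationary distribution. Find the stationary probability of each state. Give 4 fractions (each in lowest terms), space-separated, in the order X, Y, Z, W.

Answer: 1/4 1/9 17/54 35/108

Derivation:
The stationary distribution satisfies pi = pi * P, i.e.:
  pi_X = 1/3*pi_X + 2/9*pi_Y + 2/9*pi_Z + 2/9*pi_W
  pi_Y = 1/9*pi_X + 1/9*pi_Y + 1/9*pi_Z + 1/9*pi_W
  pi_Z = 2/9*pi_X + 1/9*pi_Y + 5/9*pi_Z + 2/9*pi_W
  pi_W = 1/3*pi_X + 5/9*pi_Y + 1/9*pi_Z + 4/9*pi_W
with normalization: pi_X + pi_Y + pi_Z + pi_W = 1.

Using the first 3 balance equations plus normalization, the linear system A*pi = b is:
  [-2/3, 2/9, 2/9, 2/9] . pi = 0
  [1/9, -8/9, 1/9, 1/9] . pi = 0
  [2/9, 1/9, -4/9, 2/9] . pi = 0
  [1, 1, 1, 1] . pi = 1

Solving yields:
  pi_X = 1/4
  pi_Y = 1/9
  pi_Z = 17/54
  pi_W = 35/108

Verification (pi * P):
  1/4*1/3 + 1/9*2/9 + 17/54*2/9 + 35/108*2/9 = 1/4 = pi_X  (ok)
  1/4*1/9 + 1/9*1/9 + 17/54*1/9 + 35/108*1/9 = 1/9 = pi_Y  (ok)
  1/4*2/9 + 1/9*1/9 + 17/54*5/9 + 35/108*2/9 = 17/54 = pi_Z  (ok)
  1/4*1/3 + 1/9*5/9 + 17/54*1/9 + 35/108*4/9 = 35/108 = pi_W  (ok)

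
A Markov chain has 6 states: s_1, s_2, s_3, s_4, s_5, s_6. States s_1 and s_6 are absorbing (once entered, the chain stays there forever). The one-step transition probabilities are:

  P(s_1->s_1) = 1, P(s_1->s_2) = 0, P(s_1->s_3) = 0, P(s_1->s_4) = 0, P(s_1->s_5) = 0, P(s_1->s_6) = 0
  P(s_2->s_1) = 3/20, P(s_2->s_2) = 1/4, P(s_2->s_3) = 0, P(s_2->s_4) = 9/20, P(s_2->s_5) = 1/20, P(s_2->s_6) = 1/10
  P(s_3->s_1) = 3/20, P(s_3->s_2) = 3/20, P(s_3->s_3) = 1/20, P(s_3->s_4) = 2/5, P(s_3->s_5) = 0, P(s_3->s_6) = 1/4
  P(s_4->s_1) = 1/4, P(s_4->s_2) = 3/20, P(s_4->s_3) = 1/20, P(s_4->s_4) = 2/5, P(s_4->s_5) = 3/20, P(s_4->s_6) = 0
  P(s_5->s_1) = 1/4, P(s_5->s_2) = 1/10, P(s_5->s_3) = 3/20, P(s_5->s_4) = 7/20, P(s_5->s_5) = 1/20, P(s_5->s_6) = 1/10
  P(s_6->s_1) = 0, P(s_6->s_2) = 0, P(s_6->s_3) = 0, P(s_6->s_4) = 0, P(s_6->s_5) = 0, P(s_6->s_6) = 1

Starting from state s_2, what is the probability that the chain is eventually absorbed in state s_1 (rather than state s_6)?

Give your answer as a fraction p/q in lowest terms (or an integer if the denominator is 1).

Let a_i = P(absorbed in s_1 | start in state i).
Boundary conditions: a_s_1 = 1, a_s_6 = 0.
For each transient state i, a_i = sum_j P(i->j) * a_j:
  a_s_2 = 3/20*a_s_1 + 1/4*a_s_2 + 0*a_s_3 + 9/20*a_s_4 + 1/20*a_s_5 + 1/10*a_s_6
  a_s_3 = 3/20*a_s_1 + 3/20*a_s_2 + 1/20*a_s_3 + 2/5*a_s_4 + 0*a_s_5 + 1/4*a_s_6
  a_s_4 = 1/4*a_s_1 + 3/20*a_s_2 + 1/20*a_s_3 + 2/5*a_s_4 + 3/20*a_s_5 + 0*a_s_6
  a_s_5 = 1/4*a_s_1 + 1/10*a_s_2 + 3/20*a_s_3 + 7/20*a_s_4 + 1/20*a_s_5 + 1/10*a_s_6

Substituting a_s_1 = 1 and a_s_6 = 0, rearrange to (I - Q) a = r where r[i] = P(i -> s_1):
  [3/4, 0, -9/20, -1/20] . (a_s_2, a_s_3, a_s_4, a_s_5) = 3/20
  [-3/20, 19/20, -2/5, 0] . (a_s_2, a_s_3, a_s_4, a_s_5) = 3/20
  [-3/20, -1/20, 3/5, -3/20] . (a_s_2, a_s_3, a_s_4, a_s_5) = 1/4
  [-1/10, -3/20, -7/20, 19/20] . (a_s_2, a_s_3, a_s_4, a_s_5) = 1/4

Solving yields:
  a_s_2 = 32707/43066
  a_s_3 = 27349/43066
  a_s_4 = 599/706
  a_s_5 = 16278/21533

Starting state is s_2, so the absorption probability is a_s_2 = 32707/43066.

Answer: 32707/43066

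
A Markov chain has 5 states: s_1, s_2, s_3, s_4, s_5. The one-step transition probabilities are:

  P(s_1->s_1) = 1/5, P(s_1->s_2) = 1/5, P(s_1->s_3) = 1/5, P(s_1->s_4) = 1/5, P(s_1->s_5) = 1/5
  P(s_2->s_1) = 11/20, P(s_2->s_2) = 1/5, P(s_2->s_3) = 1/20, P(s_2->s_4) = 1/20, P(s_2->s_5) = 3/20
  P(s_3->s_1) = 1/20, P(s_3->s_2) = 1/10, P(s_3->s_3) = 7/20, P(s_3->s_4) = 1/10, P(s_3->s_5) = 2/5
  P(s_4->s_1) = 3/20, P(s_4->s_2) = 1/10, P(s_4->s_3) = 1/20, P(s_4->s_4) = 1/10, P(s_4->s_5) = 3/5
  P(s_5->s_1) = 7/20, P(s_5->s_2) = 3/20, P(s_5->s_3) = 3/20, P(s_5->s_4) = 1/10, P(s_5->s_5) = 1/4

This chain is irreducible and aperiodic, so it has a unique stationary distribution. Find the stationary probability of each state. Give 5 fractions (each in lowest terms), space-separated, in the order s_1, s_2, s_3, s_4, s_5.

The stationary distribution satisfies pi = pi * P, i.e.:
  pi_s_1 = 1/5*pi_s_1 + 11/20*pi_s_2 + 1/20*pi_s_3 + 3/20*pi_s_4 + 7/20*pi_s_5
  pi_s_2 = 1/5*pi_s_1 + 1/5*pi_s_2 + 1/10*pi_s_3 + 1/10*pi_s_4 + 3/20*pi_s_5
  pi_s_3 = 1/5*pi_s_1 + 1/20*pi_s_2 + 7/20*pi_s_3 + 1/20*pi_s_4 + 3/20*pi_s_5
  pi_s_4 = 1/5*pi_s_1 + 1/20*pi_s_2 + 1/10*pi_s_3 + 1/10*pi_s_4 + 1/10*pi_s_5
  pi_s_5 = 1/5*pi_s_1 + 3/20*pi_s_2 + 2/5*pi_s_3 + 3/5*pi_s_4 + 1/4*pi_s_5
with normalization: pi_s_1 + pi_s_2 + pi_s_3 + pi_s_4 + pi_s_5 = 1.

Using the first 4 balance equations plus normalization, the linear system A*pi = b is:
  [-4/5, 11/20, 1/20, 3/20, 7/20] . pi = 0
  [1/5, -4/5, 1/10, 1/10, 3/20] . pi = 0
  [1/5, 1/20, -13/20, 1/20, 3/20] . pi = 0
  [1/5, 1/20, 1/10, -9/10, 1/10] . pi = 0
  [1, 1, 1, 1, 1] . pi = 1

Solving yields:
  pi_s_1 = 4/15
  pi_s_2 = 308/1965
  pi_s_3 = 667/3930
  pi_s_4 = 467/3930
  pi_s_5 = 566/1965

Verification (pi * P):
  4/15*1/5 + 308/1965*11/20 + 667/3930*1/20 + 467/3930*3/20 + 566/1965*7/20 = 4/15 = pi_s_1  (ok)
  4/15*1/5 + 308/1965*1/5 + 667/3930*1/10 + 467/3930*1/10 + 566/1965*3/20 = 308/1965 = pi_s_2  (ok)
  4/15*1/5 + 308/1965*1/20 + 667/3930*7/20 + 467/3930*1/20 + 566/1965*3/20 = 667/3930 = pi_s_3  (ok)
  4/15*1/5 + 308/1965*1/20 + 667/3930*1/10 + 467/3930*1/10 + 566/1965*1/10 = 467/3930 = pi_s_4  (ok)
  4/15*1/5 + 308/1965*3/20 + 667/3930*2/5 + 467/3930*3/5 + 566/1965*1/4 = 566/1965 = pi_s_5  (ok)

Answer: 4/15 308/1965 667/3930 467/3930 566/1965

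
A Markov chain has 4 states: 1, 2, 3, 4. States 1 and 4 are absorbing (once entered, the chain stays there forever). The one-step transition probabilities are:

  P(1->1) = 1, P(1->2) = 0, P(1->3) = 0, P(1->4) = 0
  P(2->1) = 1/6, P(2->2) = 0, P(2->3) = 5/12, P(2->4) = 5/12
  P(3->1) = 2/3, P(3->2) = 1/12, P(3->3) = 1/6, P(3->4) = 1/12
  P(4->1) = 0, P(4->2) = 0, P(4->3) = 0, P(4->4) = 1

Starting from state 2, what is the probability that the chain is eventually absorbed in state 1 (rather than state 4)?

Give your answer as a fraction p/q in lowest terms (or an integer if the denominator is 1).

Answer: 12/23

Derivation:
Let a_i = P(absorbed in 1 | start in state i).
Boundary conditions: a_1 = 1, a_4 = 0.
For each transient state i, a_i = sum_j P(i->j) * a_j:
  a_2 = 1/6*a_1 + 0*a_2 + 5/12*a_3 + 5/12*a_4
  a_3 = 2/3*a_1 + 1/12*a_2 + 1/6*a_3 + 1/12*a_4

Substituting a_1 = 1 and a_4 = 0, rearrange to (I - Q) a = r where r[i] = P(i -> 1):
  [1, -5/12] . (a_2, a_3) = 1/6
  [-1/12, 5/6] . (a_2, a_3) = 2/3

Solving yields:
  a_2 = 12/23
  a_3 = 98/115

Starting state is 2, so the absorption probability is a_2 = 12/23.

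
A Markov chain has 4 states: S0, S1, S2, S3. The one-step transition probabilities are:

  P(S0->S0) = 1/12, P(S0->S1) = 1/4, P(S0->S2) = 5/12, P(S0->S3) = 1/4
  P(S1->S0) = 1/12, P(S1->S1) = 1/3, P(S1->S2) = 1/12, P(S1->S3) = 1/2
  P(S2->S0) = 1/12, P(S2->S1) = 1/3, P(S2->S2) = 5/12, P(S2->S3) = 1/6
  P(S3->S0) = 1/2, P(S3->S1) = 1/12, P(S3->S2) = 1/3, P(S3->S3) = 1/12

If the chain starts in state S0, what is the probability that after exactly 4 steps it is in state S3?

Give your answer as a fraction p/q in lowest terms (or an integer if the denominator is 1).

Computing P^4 by repeated multiplication:
P^1 =
  S0: [1/12, 1/4, 5/12, 1/4]
  S1: [1/12, 1/3, 1/12, 1/2]
  S2: [1/12, 1/3, 5/12, 1/6]
  S3: [1/2, 1/12, 1/3, 1/12]
P^2 =
  S0: [3/16, 19/72, 5/16, 17/72]
  S1: [7/24, 29/144, 19/72, 35/144]
  S2: [11/72, 41/144, 7/24, 13/48]
  S3: [17/144, 13/48, 55/144, 11/48]
P^3 =
  S0: [157/864, 149/576, 89/288, 433/1728]
  S1: [319/1728, 143/576, 569/1728, 137/576]
  S2: [113/576, 437/1728, 517/1728, 145/576]
  S3: [103/576, 115/432, 59/192, 107/432]
P^4 =
  S0: [3893/20736, 5299/20736, 6419/20736, 5125/20736]
  S1: [1261/6912, 335/1296, 2171/6912, 635/2592]
  S2: [1301/6912, 439/1728, 6457/20736, 1277/5184]
  S3: [967/5184, 197/768, 59/192, 5177/20736]

(P^4)[S0 -> S3] = 5125/20736

Answer: 5125/20736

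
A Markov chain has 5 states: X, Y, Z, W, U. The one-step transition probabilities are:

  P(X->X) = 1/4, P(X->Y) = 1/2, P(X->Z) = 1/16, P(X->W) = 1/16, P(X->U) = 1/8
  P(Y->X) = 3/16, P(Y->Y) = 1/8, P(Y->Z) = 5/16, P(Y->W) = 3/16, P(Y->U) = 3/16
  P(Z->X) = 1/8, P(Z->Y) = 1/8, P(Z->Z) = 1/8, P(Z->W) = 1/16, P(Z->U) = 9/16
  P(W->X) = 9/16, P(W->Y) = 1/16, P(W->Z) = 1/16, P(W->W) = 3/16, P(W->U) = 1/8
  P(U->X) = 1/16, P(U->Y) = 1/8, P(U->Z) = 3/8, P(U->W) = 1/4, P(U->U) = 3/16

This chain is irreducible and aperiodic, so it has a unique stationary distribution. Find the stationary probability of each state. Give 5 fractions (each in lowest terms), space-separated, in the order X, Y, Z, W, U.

The stationary distribution satisfies pi = pi * P, i.e.:
  pi_X = 1/4*pi_X + 3/16*pi_Y + 1/8*pi_Z + 9/16*pi_W + 1/16*pi_U
  pi_Y = 1/2*pi_X + 1/8*pi_Y + 1/8*pi_Z + 1/16*pi_W + 1/8*pi_U
  pi_Z = 1/16*pi_X + 5/16*pi_Y + 1/8*pi_Z + 1/16*pi_W + 3/8*pi_U
  pi_W = 1/16*pi_X + 3/16*pi_Y + 1/16*pi_Z + 3/16*pi_W + 1/4*pi_U
  pi_U = 1/8*pi_X + 3/16*pi_Y + 9/16*pi_Z + 1/8*pi_W + 3/16*pi_U
with normalization: pi_X + pi_Y + pi_Z + pi_W + pi_U = 1.

Using the first 4 balance equations plus normalization, the linear system A*pi = b is:
  [-3/4, 3/16, 1/8, 9/16, 1/16] . pi = 0
  [1/2, -7/8, 1/8, 1/16, 1/8] . pi = 0
  [1/16, 5/16, -7/8, 1/16, 3/8] . pi = 0
  [1/16, 3/16, 1/16, -13/16, 1/4] . pi = 0
  [1, 1, 1, 1, 1] . pi = 1

Solving yields:
  pi_X = 2187/10165
  pi_Y = 21/107
  pi_Z = 404/2033
  pi_W = 1532/10165
  pi_U = 2431/10165

Verification (pi * P):
  2187/10165*1/4 + 21/107*3/16 + 404/2033*1/8 + 1532/10165*9/16 + 2431/10165*1/16 = 2187/10165 = pi_X  (ok)
  2187/10165*1/2 + 21/107*1/8 + 404/2033*1/8 + 1532/10165*1/16 + 2431/10165*1/8 = 21/107 = pi_Y  (ok)
  2187/10165*1/16 + 21/107*5/16 + 404/2033*1/8 + 1532/10165*1/16 + 2431/10165*3/8 = 404/2033 = pi_Z  (ok)
  2187/10165*1/16 + 21/107*3/16 + 404/2033*1/16 + 1532/10165*3/16 + 2431/10165*1/4 = 1532/10165 = pi_W  (ok)
  2187/10165*1/8 + 21/107*3/16 + 404/2033*9/16 + 1532/10165*1/8 + 2431/10165*3/16 = 2431/10165 = pi_U  (ok)

Answer: 2187/10165 21/107 404/2033 1532/10165 2431/10165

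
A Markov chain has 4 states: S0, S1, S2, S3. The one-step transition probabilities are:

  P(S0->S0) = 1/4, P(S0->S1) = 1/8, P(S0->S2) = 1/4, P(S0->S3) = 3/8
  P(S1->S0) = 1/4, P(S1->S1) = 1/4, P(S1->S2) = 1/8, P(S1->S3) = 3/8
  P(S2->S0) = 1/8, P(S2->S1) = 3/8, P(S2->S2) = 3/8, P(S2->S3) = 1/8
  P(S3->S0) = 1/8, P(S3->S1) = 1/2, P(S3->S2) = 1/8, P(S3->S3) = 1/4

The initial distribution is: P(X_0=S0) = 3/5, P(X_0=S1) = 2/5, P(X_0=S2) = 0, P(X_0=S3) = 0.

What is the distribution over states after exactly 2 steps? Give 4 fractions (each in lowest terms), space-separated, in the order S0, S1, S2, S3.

Answer: 57/320 27/80 33/160 89/320

Derivation:
Propagating the distribution step by step (d_{t+1} = d_t * P):
d_0 = (S0=3/5, S1=2/5, S2=0, S3=0)
  d_1[S0] = 3/5*1/4 + 2/5*1/4 + 0*1/8 + 0*1/8 = 1/4
  d_1[S1] = 3/5*1/8 + 2/5*1/4 + 0*3/8 + 0*1/2 = 7/40
  d_1[S2] = 3/5*1/4 + 2/5*1/8 + 0*3/8 + 0*1/8 = 1/5
  d_1[S3] = 3/5*3/8 + 2/5*3/8 + 0*1/8 + 0*1/4 = 3/8
d_1 = (S0=1/4, S1=7/40, S2=1/5, S3=3/8)
  d_2[S0] = 1/4*1/4 + 7/40*1/4 + 1/5*1/8 + 3/8*1/8 = 57/320
  d_2[S1] = 1/4*1/8 + 7/40*1/4 + 1/5*3/8 + 3/8*1/2 = 27/80
  d_2[S2] = 1/4*1/4 + 7/40*1/8 + 1/5*3/8 + 3/8*1/8 = 33/160
  d_2[S3] = 1/4*3/8 + 7/40*3/8 + 1/5*1/8 + 3/8*1/4 = 89/320
d_2 = (S0=57/320, S1=27/80, S2=33/160, S3=89/320)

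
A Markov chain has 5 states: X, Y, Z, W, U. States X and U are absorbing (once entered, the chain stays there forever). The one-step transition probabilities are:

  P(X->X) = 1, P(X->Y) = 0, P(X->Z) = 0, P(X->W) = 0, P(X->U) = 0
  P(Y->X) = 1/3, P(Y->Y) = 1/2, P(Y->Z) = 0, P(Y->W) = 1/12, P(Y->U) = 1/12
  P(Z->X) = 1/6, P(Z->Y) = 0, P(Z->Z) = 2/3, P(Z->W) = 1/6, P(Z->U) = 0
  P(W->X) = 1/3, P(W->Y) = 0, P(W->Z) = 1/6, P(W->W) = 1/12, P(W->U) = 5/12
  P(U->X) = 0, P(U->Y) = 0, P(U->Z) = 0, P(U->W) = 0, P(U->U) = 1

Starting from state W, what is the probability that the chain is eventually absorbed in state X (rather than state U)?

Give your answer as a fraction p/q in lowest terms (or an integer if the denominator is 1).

Let a_i = P(absorbed in X | start in state i).
Boundary conditions: a_X = 1, a_U = 0.
For each transient state i, a_i = sum_j P(i->j) * a_j:
  a_Y = 1/3*a_X + 1/2*a_Y + 0*a_Z + 1/12*a_W + 1/12*a_U
  a_Z = 1/6*a_X + 0*a_Y + 2/3*a_Z + 1/6*a_W + 0*a_U
  a_W = 1/3*a_X + 0*a_Y + 1/6*a_Z + 1/12*a_W + 5/12*a_U

Substituting a_X = 1 and a_U = 0, rearrange to (I - Q) a = r where r[i] = P(i -> X):
  [1/2, 0, -1/12] . (a_Y, a_Z, a_W) = 1/3
  [0, 1/3, -1/6] . (a_Y, a_Z, a_W) = 1/6
  [0, -1/6, 11/12] . (a_Y, a_Z, a_W) = 1/3

Solving yields:
  a_Y = 3/4
  a_Z = 3/4
  a_W = 1/2

Starting state is W, so the absorption probability is a_W = 1/2.

Answer: 1/2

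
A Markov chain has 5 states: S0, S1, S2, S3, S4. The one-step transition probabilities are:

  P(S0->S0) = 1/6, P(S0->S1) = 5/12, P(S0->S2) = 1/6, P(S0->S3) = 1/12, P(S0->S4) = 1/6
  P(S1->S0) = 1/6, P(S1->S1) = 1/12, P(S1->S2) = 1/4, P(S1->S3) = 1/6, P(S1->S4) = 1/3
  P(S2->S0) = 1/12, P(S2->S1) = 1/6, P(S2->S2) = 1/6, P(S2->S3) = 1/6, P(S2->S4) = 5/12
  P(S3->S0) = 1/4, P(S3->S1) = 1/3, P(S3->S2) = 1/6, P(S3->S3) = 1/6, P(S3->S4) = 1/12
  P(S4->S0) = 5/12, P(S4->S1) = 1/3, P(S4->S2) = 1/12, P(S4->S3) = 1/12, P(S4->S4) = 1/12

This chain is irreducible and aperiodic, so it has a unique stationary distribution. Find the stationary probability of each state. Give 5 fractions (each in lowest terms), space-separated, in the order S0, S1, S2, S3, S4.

The stationary distribution satisfies pi = pi * P, i.e.:
  pi_S0 = 1/6*pi_S0 + 1/6*pi_S1 + 1/12*pi_S2 + 1/4*pi_S3 + 5/12*pi_S4
  pi_S1 = 5/12*pi_S0 + 1/12*pi_S1 + 1/6*pi_S2 + 1/3*pi_S3 + 1/3*pi_S4
  pi_S2 = 1/6*pi_S0 + 1/4*pi_S1 + 1/6*pi_S2 + 1/6*pi_S3 + 1/12*pi_S4
  pi_S3 = 1/12*pi_S0 + 1/6*pi_S1 + 1/6*pi_S2 + 1/6*pi_S3 + 1/12*pi_S4
  pi_S4 = 1/6*pi_S0 + 1/3*pi_S1 + 5/12*pi_S2 + 1/12*pi_S3 + 1/12*pi_S4
with normalization: pi_S0 + pi_S1 + pi_S2 + pi_S3 + pi_S4 = 1.

Using the first 4 balance equations plus normalization, the linear system A*pi = b is:
  [-5/6, 1/6, 1/12, 1/4, 5/12] . pi = 0
  [5/12, -11/12, 1/6, 1/3, 1/3] . pi = 0
  [1/6, 1/4, -5/6, 1/6, 1/12] . pi = 0
  [1/12, 1/6, 1/6, -5/6, 1/12] . pi = 0
  [1, 1, 1, 1, 1] . pi = 1

Solving yields:
  pi_S0 = 1051/4798
  pi_S1 = 1241/4798
  pi_S2 = 407/2399
  pi_S3 = 623/4798
  pi_S4 = 1069/4798

Verification (pi * P):
  1051/4798*1/6 + 1241/4798*1/6 + 407/2399*1/12 + 623/4798*1/4 + 1069/4798*5/12 = 1051/4798 = pi_S0  (ok)
  1051/4798*5/12 + 1241/4798*1/12 + 407/2399*1/6 + 623/4798*1/3 + 1069/4798*1/3 = 1241/4798 = pi_S1  (ok)
  1051/4798*1/6 + 1241/4798*1/4 + 407/2399*1/6 + 623/4798*1/6 + 1069/4798*1/12 = 407/2399 = pi_S2  (ok)
  1051/4798*1/12 + 1241/4798*1/6 + 407/2399*1/6 + 623/4798*1/6 + 1069/4798*1/12 = 623/4798 = pi_S3  (ok)
  1051/4798*1/6 + 1241/4798*1/3 + 407/2399*5/12 + 623/4798*1/12 + 1069/4798*1/12 = 1069/4798 = pi_S4  (ok)

Answer: 1051/4798 1241/4798 407/2399 623/4798 1069/4798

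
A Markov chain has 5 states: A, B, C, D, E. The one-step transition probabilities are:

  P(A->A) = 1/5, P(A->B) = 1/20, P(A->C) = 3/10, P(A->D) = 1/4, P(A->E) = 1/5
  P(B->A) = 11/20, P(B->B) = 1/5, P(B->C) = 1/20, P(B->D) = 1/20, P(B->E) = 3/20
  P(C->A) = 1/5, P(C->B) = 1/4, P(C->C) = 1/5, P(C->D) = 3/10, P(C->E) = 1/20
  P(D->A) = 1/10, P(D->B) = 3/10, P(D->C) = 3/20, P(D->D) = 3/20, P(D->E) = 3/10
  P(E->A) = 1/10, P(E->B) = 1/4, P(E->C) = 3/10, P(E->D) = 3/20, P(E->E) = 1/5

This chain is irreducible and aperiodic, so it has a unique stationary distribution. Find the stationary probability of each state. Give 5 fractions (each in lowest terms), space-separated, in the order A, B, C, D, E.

The stationary distribution satisfies pi = pi * P, i.e.:
  pi_A = 1/5*pi_A + 11/20*pi_B + 1/5*pi_C + 1/10*pi_D + 1/10*pi_E
  pi_B = 1/20*pi_A + 1/5*pi_B + 1/4*pi_C + 3/10*pi_D + 1/4*pi_E
  pi_C = 3/10*pi_A + 1/20*pi_B + 1/5*pi_C + 3/20*pi_D + 3/10*pi_E
  pi_D = 1/4*pi_A + 1/20*pi_B + 3/10*pi_C + 3/20*pi_D + 3/20*pi_E
  pi_E = 1/5*pi_A + 3/20*pi_B + 1/20*pi_C + 3/10*pi_D + 1/5*pi_E
with normalization: pi_A + pi_B + pi_C + pi_D + pi_E = 1.

Using the first 4 balance equations plus normalization, the linear system A*pi = b is:
  [-4/5, 11/20, 1/5, 1/10, 1/10] . pi = 0
  [1/20, -4/5, 1/4, 3/10, 1/4] . pi = 0
  [3/10, 1/20, -4/5, 3/20, 3/10] . pi = 0
  [1/4, 1/20, 3/10, -17/20, 3/20] . pi = 0
  [1, 1, 1, 1, 1] . pi = 1

Solving yields:
  pi_A = 14551/62024
  pi_B = 6269/31012
  pi_C = 6257/31012
  pi_D = 5691/31012
  pi_E = 11039/62024

Verification (pi * P):
  14551/62024*1/5 + 6269/31012*11/20 + 6257/31012*1/5 + 5691/31012*1/10 + 11039/62024*1/10 = 14551/62024 = pi_A  (ok)
  14551/62024*1/20 + 6269/31012*1/5 + 6257/31012*1/4 + 5691/31012*3/10 + 11039/62024*1/4 = 6269/31012 = pi_B  (ok)
  14551/62024*3/10 + 6269/31012*1/20 + 6257/31012*1/5 + 5691/31012*3/20 + 11039/62024*3/10 = 6257/31012 = pi_C  (ok)
  14551/62024*1/4 + 6269/31012*1/20 + 6257/31012*3/10 + 5691/31012*3/20 + 11039/62024*3/20 = 5691/31012 = pi_D  (ok)
  14551/62024*1/5 + 6269/31012*3/20 + 6257/31012*1/20 + 5691/31012*3/10 + 11039/62024*1/5 = 11039/62024 = pi_E  (ok)

Answer: 14551/62024 6269/31012 6257/31012 5691/31012 11039/62024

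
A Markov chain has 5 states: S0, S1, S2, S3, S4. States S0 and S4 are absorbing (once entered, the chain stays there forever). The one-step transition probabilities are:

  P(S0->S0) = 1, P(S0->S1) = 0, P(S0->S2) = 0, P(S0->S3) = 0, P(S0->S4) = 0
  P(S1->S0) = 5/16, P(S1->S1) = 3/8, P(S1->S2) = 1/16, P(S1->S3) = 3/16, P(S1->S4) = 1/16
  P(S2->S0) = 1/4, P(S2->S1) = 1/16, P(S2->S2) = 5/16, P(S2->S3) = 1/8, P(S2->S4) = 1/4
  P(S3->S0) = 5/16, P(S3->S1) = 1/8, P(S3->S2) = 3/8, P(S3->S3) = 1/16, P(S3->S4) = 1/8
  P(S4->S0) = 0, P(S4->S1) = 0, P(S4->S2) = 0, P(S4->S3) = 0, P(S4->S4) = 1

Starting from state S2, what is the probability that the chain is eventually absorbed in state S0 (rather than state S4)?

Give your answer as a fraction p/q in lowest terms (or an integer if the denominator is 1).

Answer: 786/1427

Derivation:
Let a_i = P(absorbed in S0 | start in state i).
Boundary conditions: a_S0 = 1, a_S4 = 0.
For each transient state i, a_i = sum_j P(i->j) * a_j:
  a_S1 = 5/16*a_S0 + 3/8*a_S1 + 1/16*a_S2 + 3/16*a_S3 + 1/16*a_S4
  a_S2 = 1/4*a_S0 + 1/16*a_S1 + 5/16*a_S2 + 1/8*a_S3 + 1/4*a_S4
  a_S3 = 5/16*a_S0 + 1/8*a_S1 + 3/8*a_S2 + 1/16*a_S3 + 1/8*a_S4

Substituting a_S0 = 1 and a_S4 = 0, rearrange to (I - Q) a = r where r[i] = P(i -> S0):
  [5/8, -1/16, -3/16] . (a_S1, a_S2, a_S3) = 5/16
  [-1/16, 11/16, -1/8] . (a_S1, a_S2, a_S3) = 1/4
  [-1/8, -3/8, 15/16] . (a_S1, a_S2, a_S3) = 5/16

Solving yields:
  a_S1 = 1072/1427
  a_S2 = 786/1427
  a_S3 = 933/1427

Starting state is S2, so the absorption probability is a_S2 = 786/1427.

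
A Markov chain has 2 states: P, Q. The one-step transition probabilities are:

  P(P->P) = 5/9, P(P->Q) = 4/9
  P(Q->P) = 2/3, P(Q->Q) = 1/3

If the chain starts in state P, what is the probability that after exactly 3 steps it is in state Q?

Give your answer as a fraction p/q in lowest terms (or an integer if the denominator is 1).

Answer: 292/729

Derivation:
Computing P^3 by repeated multiplication:
P^1 =
  P: [5/9, 4/9]
  Q: [2/3, 1/3]
P^2 =
  P: [49/81, 32/81]
  Q: [16/27, 11/27]
P^3 =
  P: [437/729, 292/729]
  Q: [146/243, 97/243]

(P^3)[P -> Q] = 292/729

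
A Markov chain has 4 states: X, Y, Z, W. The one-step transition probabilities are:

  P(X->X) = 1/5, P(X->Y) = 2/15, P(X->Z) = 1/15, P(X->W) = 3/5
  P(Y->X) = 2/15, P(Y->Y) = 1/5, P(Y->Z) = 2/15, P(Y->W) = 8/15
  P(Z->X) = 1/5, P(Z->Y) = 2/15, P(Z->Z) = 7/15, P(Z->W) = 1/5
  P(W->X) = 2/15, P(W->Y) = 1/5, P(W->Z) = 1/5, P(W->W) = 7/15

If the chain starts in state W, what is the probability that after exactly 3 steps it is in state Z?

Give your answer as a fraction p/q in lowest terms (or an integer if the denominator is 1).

Computing P^3 by repeated multiplication:
P^1 =
  X: [1/5, 2/15, 1/15, 3/5]
  Y: [2/15, 1/5, 2/15, 8/15]
  Z: [1/5, 2/15, 7/15, 1/5]
  W: [2/15, 1/5, 1/5, 7/15]
P^2 =
  X: [34/225, 41/225, 41/225, 109/225]
  Y: [34/225, 41/225, 46/225, 104/225]
  Z: [8/45, 7/45, 13/45, 17/45]
  W: [7/45, 8/45, 2/9, 4/9]
P^3 =
  X: [7/45, 8/45, 146/675, 304/675]
  Y: [106/675, 119/675, 2/9, 4/9]
  Z: [37/225, 38/225, 164/675, 286/675]
  W: [107/675, 118/675, 17/75, 11/25]

(P^3)[W -> Z] = 17/75

Answer: 17/75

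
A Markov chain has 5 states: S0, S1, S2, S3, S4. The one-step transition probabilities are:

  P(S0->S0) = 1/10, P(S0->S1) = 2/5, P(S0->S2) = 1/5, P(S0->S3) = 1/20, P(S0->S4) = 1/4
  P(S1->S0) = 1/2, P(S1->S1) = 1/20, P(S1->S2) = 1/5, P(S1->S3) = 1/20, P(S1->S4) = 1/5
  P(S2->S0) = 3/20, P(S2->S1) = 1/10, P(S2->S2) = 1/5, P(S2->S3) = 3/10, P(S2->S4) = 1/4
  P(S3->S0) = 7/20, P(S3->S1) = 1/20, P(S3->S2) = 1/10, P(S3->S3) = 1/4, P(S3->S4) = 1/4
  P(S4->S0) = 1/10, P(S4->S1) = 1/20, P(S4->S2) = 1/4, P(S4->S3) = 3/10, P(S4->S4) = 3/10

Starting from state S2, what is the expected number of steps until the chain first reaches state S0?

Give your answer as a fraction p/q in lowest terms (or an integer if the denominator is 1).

Answer: 16526/3559

Derivation:
Let h_i = expected steps to first reach S0 from state i.
Boundary: h_S0 = 0.
First-step equations for the other states:
  h_S1 = 1 + 1/2*h_S0 + 1/20*h_S1 + 1/5*h_S2 + 1/20*h_S3 + 1/5*h_S4
  h_S2 = 1 + 3/20*h_S0 + 1/10*h_S1 + 1/5*h_S2 + 3/10*h_S3 + 1/4*h_S4
  h_S3 = 1 + 7/20*h_S0 + 1/20*h_S1 + 1/10*h_S2 + 1/4*h_S3 + 1/4*h_S4
  h_S4 = 1 + 1/10*h_S0 + 1/20*h_S1 + 1/4*h_S2 + 3/10*h_S3 + 3/10*h_S4

Substituting h_S0 = 0 and rearranging gives the linear system (I - Q) h = 1:
  [19/20, -1/5, -1/20, -1/5] . (h_S1, h_S2, h_S3, h_S4) = 1
  [-1/10, 4/5, -3/10, -1/4] . (h_S1, h_S2, h_S3, h_S4) = 1
  [-1/20, -1/10, 3/4, -1/4] . (h_S1, h_S2, h_S3, h_S4) = 1
  [-1/20, -1/4, -3/10, 7/10] . (h_S1, h_S2, h_S3, h_S4) = 1

Solving yields:
  h_S1 = 11658/3559
  h_S2 = 16526/3559
  h_S3 = 13610/3559
  h_S4 = 17652/3559

Starting state is S2, so the expected hitting time is h_S2 = 16526/3559.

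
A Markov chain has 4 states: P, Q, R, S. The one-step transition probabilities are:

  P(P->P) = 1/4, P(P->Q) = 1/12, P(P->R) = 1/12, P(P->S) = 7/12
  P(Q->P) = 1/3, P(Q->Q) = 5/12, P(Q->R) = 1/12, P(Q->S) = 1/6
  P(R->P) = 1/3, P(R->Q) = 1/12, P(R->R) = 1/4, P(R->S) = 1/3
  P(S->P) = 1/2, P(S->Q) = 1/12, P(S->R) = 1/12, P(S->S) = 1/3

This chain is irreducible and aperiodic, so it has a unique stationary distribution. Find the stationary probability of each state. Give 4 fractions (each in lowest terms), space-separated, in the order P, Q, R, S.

Answer: 37/100 1/8 1/10 81/200

Derivation:
The stationary distribution satisfies pi = pi * P, i.e.:
  pi_P = 1/4*pi_P + 1/3*pi_Q + 1/3*pi_R + 1/2*pi_S
  pi_Q = 1/12*pi_P + 5/12*pi_Q + 1/12*pi_R + 1/12*pi_S
  pi_R = 1/12*pi_P + 1/12*pi_Q + 1/4*pi_R + 1/12*pi_S
  pi_S = 7/12*pi_P + 1/6*pi_Q + 1/3*pi_R + 1/3*pi_S
with normalization: pi_P + pi_Q + pi_R + pi_S = 1.

Using the first 3 balance equations plus normalization, the linear system A*pi = b is:
  [-3/4, 1/3, 1/3, 1/2] . pi = 0
  [1/12, -7/12, 1/12, 1/12] . pi = 0
  [1/12, 1/12, -3/4, 1/12] . pi = 0
  [1, 1, 1, 1] . pi = 1

Solving yields:
  pi_P = 37/100
  pi_Q = 1/8
  pi_R = 1/10
  pi_S = 81/200

Verification (pi * P):
  37/100*1/4 + 1/8*1/3 + 1/10*1/3 + 81/200*1/2 = 37/100 = pi_P  (ok)
  37/100*1/12 + 1/8*5/12 + 1/10*1/12 + 81/200*1/12 = 1/8 = pi_Q  (ok)
  37/100*1/12 + 1/8*1/12 + 1/10*1/4 + 81/200*1/12 = 1/10 = pi_R  (ok)
  37/100*7/12 + 1/8*1/6 + 1/10*1/3 + 81/200*1/3 = 81/200 = pi_S  (ok)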